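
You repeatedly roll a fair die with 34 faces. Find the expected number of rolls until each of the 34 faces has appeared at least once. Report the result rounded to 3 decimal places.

After k distinct faces have appeared, the next roll gives a new one with probability (34-k)/34, so the expected wait for the (k+1)-th is 34/(34-k).
E[T] = 34/34 + 34/33 + 34/32 + ... + 34/2 + 34/1 = 34·H_{34}.
H_{34} = 4.1182, so E[T] = 140.0191.

140.019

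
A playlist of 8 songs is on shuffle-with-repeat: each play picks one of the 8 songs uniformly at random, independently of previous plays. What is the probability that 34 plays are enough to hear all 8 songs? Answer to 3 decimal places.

Let A_i be the event that song i is missing after 34 plays. By inclusion–exclusion on the A_i,
P(all seen) = Σ_{j=0}^{8} (-1)^j C(8,j)((8-j)/8)^34
= 1.0000 - 0.0854 + 0.0016 - 0.0000 + 0.0000 - 0.0000 + 0.0000 - 0.0000 + 0.0000
= 0.9162.

0.916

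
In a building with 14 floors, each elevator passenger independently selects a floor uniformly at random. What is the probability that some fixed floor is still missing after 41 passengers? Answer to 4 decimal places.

On each passenger the fixed floor fails to appear with probability 13/14.
P(still missing after 41) = (13/14)^41 = 0.04791.

0.0479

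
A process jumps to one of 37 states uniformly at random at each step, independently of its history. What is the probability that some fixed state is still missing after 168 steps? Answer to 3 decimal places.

Each step misses the fixed state with probability (37-1)/37 = 36/37, independently.
P(still missing after 168) = (36/37)^168 = 0.0100.

0.010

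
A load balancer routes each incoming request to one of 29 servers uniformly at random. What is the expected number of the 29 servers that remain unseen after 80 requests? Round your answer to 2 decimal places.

For each server, P(unseen after 80) = (28/29)^80 = 0.060.
By linearity of expectation, E[unseen] = 29·(28/29)^80 = 1.751.

1.75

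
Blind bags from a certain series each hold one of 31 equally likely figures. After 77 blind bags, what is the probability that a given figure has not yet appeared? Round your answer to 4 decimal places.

On each blind bag the fixed figure fails to appear with probability 30/31.
P(still missing after 77) = (30/31)^77 = 0.08007.

0.0801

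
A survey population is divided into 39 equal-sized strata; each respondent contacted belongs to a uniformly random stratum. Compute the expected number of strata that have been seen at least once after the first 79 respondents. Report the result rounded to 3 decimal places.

For each stratum, P(seen in 79 respondents) = 1 - (38/39)^79 = 0.8715.
By linearity of expectation, E[distinct seen] = 39·(1 - (38/39)^79) = 33.9897.

33.990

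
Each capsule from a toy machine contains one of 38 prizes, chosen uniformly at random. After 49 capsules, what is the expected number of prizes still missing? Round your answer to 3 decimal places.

For each prize, P(unseen after 49) = (37/38)^49 = 0.2707.
By linearity of expectation, E[unseen] = 38·(37/38)^49 = 10.2866.

10.287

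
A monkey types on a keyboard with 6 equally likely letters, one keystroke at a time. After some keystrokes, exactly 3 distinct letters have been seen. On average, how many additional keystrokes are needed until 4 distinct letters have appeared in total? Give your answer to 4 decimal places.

With k distinct letters already seen, the next new one takes an expected 6/(6-k) keystrokes.
Only the k = 3 term is needed: E = 6/3 = 2.00000.

2.0000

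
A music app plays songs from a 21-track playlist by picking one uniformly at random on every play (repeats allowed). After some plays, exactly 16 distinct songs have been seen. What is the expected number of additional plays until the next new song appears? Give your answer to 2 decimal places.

The number of plays until the next new song is geometric with success probability 5/21, so its mean is 21/5.
E = 21/5 = 4.200.

4.20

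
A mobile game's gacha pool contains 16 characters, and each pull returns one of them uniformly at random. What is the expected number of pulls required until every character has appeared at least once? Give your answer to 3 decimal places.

Split into phases: going from k distinct to k+1 distinct takes on average 16/(16-k) pulls.
E[T] = 16/16 + 16/15 + 16/14 + ... + 16/2 + 16/1 = 16·H_{16}.
H_{16} = 3.3807, so E[T] = 54.0917.

54.092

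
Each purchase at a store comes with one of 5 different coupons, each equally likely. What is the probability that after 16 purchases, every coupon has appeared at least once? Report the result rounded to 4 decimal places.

0.8621

Let A_i be the event that coupon i is missing after 16 purchases. By inclusion–exclusion on the A_i,
P(all seen) = Σ_{j=0}^{5} (-1)^j C(5,j)((5-j)/5)^16
= 1.00000 - 0.14074 + 0.00282 - 0.00000 + 0.00000 - 0.00000
= 0.86208.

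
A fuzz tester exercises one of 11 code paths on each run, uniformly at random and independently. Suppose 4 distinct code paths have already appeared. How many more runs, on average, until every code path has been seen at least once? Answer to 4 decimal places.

From k distinct to k+1 distinct takes on average 11/(11-k) runs.
Sum over k = 4,...,10: E = 11/7 + 11/6 + 11/5 + ... + 11/2 + 11/1 = 28.52143.

28.5214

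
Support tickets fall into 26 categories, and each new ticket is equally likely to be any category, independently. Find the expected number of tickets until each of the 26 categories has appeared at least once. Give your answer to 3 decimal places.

100.215

The wait to go from k to k+1 distinct categories is geometric with mean 26/(26-k).
E[T] = 26/26 + 26/25 + 26/24 + ... + 26/2 + 26/1 = 26·H_{26}.
H_{26} = 3.8544, so E[T] = 100.2149.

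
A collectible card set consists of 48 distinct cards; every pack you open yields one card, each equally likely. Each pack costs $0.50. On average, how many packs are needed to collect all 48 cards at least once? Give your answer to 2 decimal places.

214.02

After k distinct cards have appeared, the next pack gives a new one with probability (48-k)/48, so the expected wait for the (k+1)-th is 48/(48-k).
E[T] = 48/48 + 48/47 + 48/46 + ... + 48/2 + 48/1 = 48·H_{48}.
H_{48} = 4.459, so E[T] = 214.022.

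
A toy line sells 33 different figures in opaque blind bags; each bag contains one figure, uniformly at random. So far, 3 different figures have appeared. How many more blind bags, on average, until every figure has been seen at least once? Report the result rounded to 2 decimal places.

131.83

With k distinct figures already seen, the next new one takes an expected 33/(33-k) blind bags.
Sum over k = 3,...,32: E = 33/30 + 33/29 + 33/28 + ... + 33/2 + 33/1 = 131.835.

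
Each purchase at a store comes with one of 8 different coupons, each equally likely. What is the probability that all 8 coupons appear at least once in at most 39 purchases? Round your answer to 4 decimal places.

0.9566

Let A_i be the event that coupon i is missing after 39 purchases. By inclusion–exclusion on the A_i,
P(all seen) = Σ_{j=0}^{8} (-1)^j C(8,j)((8-j)/8)^39
= 1.00000 - 0.04379 + 0.00038 - 0.00000 + 0.00000 - 0.00000 + 0.00000 - 0.00000 + 0.00000
= 0.95658.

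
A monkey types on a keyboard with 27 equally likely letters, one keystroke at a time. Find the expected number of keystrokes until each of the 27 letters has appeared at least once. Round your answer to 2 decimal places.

The wait to go from k to k+1 distinct letters is geometric with mean 27/(27-k).
E[T] = 27/27 + 27/26 + 27/25 + ... + 27/2 + 27/1 = 27·H_{27}.
H_{27} = 3.891, so E[T] = 105.069.

105.07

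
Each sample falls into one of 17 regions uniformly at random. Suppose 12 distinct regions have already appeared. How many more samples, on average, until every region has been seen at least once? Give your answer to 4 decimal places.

With k distinct regions already seen, the next new one takes an expected 17/(17-k) samples.
Sum over k = 12,...,16: E = 17/5 + 17/4 + 17/3 + 17/2 + 17/1 = 38.81667.

38.8167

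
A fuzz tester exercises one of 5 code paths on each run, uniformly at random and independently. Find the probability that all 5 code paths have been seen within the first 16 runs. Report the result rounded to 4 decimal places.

0.8621

Let A_i be the event that code path i is missing after 16 runs. By inclusion–exclusion on the A_i,
P(all seen) = Σ_{j=0}^{5} (-1)^j C(5,j)((5-j)/5)^16
= 1.00000 - 0.14074 + 0.00282 - 0.00000 + 0.00000 - 0.00000
= 0.86208.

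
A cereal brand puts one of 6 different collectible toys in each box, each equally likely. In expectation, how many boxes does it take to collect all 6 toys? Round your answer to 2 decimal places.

14.70

Split into phases: going from k distinct to k+1 distinct takes on average 6/(6-k) boxes.
E[T] = 6/6 + 6/5 + 6/4 + 6/3 + 6/2 + 6/1 = 6·H_{6}.
H_{6} = 2.450, so E[T] = 14.700.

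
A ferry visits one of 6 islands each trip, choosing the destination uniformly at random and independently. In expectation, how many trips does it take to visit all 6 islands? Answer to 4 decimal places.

Split into phases: going from k distinct to k+1 distinct takes on average 6/(6-k) trips.
E[T] = 6/6 + 6/5 + 6/4 + 6/3 + 6/2 + 6/1 = 6·H_{6}.
H_{6} = 2.45000, so E[T] = 14.70000.

14.7000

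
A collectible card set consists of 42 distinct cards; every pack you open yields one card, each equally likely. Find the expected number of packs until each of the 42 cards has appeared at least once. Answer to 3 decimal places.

After k distinct cards have appeared, the next pack gives a new one with probability (42-k)/42, so the expected wait for the (k+1)-th is 42/(42-k).
E[T] = 42/42 + 42/41 + 42/40 + ... + 42/2 + 42/1 = 42·H_{42}.
H_{42} = 4.3267, so E[T] = 181.7232.

181.723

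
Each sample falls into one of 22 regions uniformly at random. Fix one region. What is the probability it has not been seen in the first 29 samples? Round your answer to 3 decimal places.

On each sample the fixed region fails to appear with probability 21/22.
P(still missing after 29) = (21/22)^29 = 0.2595.

0.259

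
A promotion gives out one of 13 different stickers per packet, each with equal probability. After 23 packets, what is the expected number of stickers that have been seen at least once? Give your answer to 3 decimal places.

For each sticker, P(seen in 23 packets) = 1 - (12/13)^23 = 0.8413.
By linearity of expectation, E[distinct seen] = 13·(1 - (12/13)^23) = 10.9374.

10.937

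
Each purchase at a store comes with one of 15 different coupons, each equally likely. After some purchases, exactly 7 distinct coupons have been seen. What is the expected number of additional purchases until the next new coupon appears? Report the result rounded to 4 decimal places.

The number of purchases until the next new coupon is geometric with success probability 8/15, so its mean is 15/8.
E = 15/8 = 1.87500.

1.8750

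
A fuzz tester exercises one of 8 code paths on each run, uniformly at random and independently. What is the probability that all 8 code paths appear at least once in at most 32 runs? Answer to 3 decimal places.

0.891

By inclusion–exclusion over which code paths are missing,
P(all seen) = Σ_{j=0}^{8} (-1)^j C(8,j)((8-j)/8)^32
= 1.0000 - 0.1115 + 0.0028 - 0.0000 + 0.0000 - 0.0000 + 0.0000 - 0.0000 + 0.0000
= 0.8913.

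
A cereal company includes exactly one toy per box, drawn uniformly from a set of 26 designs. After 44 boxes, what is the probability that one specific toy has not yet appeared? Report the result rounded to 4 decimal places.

0.1780

Each box misses the fixed toy with probability (26-1)/26 = 25/26, independently.
P(still missing after 44) = (25/26)^44 = 0.17805.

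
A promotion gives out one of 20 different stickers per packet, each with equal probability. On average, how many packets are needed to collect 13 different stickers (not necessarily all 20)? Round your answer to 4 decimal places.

With k distinct stickers already seen, the next new one arrives after an expected 20/(20-k) packets.
Sum over k = 0,...,12: E = 20/20 + 20/19 + 20/18 + ... + 20/9 + 20/8 = 20.09765.

20.0977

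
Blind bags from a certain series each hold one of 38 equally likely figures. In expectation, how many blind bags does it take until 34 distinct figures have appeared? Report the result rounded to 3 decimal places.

Going from k to k+1 distinct takes a geometric number of blind bags with mean 38/(38-k).
Sum over k = 0,...,33: E = 38/38 + 38/37 + 38/36 + ... + 38/6 + 38/5 = 81.4936.

81.494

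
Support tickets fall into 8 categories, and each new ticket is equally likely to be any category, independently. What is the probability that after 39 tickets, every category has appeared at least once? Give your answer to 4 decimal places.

By inclusion–exclusion over which categories are missing,
P(all seen) = Σ_{j=0}^{8} (-1)^j C(8,j)((8-j)/8)^39
= 1.00000 - 0.04379 + 0.00038 - 0.00000 + 0.00000 - 0.00000 + 0.00000 - 0.00000 + 0.00000
= 0.95658.

0.9566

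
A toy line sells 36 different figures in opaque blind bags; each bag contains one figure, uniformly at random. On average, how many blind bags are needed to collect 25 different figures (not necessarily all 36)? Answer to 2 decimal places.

Going from k to k+1 distinct takes a geometric number of blind bags with mean 36/(36-k).
Sum over k = 0,...,24: E = 36/36 + 36/35 + 36/34 + ... + 36/13 + 36/12 = 41.569.

41.57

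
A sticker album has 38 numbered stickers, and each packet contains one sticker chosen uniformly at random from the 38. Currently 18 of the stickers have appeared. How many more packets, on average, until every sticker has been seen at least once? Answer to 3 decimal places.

With k distinct stickers already seen, the next new one takes an expected 38/(38-k) packets.
Sum over k = 18,...,37: E = 38/20 + 38/19 + 38/18 + ... + 38/2 + 38/1 = 136.7141.

136.714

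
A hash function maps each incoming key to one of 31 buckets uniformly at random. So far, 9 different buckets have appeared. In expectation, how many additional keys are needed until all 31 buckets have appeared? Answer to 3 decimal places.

With k distinct buckets already seen, the next new one takes an expected 31/(31-k) keys.
Sum over k = 9,...,30: E = 31/22 + 31/21 + 31/20 + ... + 31/2 + 31/1 = 114.4152.

114.415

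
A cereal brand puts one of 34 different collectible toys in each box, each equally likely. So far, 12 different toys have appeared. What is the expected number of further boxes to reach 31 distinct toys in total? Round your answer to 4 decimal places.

The wait to go from k to k+1 distinct toys is geometric with mean 34/(34-k).
Sum over k = 12,...,30: E = 34/22 + 34/21 + 34/20 + ... + 34/5 + 34/4 = 63.15432.

63.1543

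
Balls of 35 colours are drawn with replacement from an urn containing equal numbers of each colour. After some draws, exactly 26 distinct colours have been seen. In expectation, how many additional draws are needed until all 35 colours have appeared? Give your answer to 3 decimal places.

99.014

With k distinct colours already seen, the next new one takes an expected 35/(35-k) draws.
Sum over k = 26,...,34: E = 35/9 + 35/8 + 35/7 + ... + 35/2 + 35/1 = 99.0139.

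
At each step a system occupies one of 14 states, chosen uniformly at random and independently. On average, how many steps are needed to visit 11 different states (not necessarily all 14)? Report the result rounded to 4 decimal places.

Going from k to k+1 distinct takes a geometric number of steps with mean 14/(14-k).
Sum over k = 0,...,10: E = 14/14 + 14/13 + 14/12 + ... + 14/5 + 14/4 = 19.85521.

19.8552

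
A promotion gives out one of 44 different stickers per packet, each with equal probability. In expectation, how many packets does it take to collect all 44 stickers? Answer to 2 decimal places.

192.40

After k distinct stickers have appeared, the next packet gives a new one with probability (44-k)/44, so the expected wait for the (k+1)-th is 44/(44-k).
E[T] = 44/44 + 44/43 + 44/42 + ... + 44/2 + 44/1 = 44·H_{44}.
H_{44} = 4.373, so E[T] = 192.400.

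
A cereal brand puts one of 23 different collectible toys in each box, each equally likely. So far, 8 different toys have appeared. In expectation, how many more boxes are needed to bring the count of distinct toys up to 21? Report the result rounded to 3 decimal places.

From k distinct to k+1 distinct takes on average 23/(23-k) boxes.
Sum over k = 8,...,20: E = 23/15 + 23/14 + 23/13 + ... + 23/4 + 23/3 = 41.8193.

41.819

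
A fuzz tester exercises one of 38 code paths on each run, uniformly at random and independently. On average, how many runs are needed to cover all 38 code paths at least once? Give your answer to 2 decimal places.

The wait to go from k to k+1 distinct code paths is geometric with mean 38/(38-k).
E[T] = 38/38 + 38/37 + 38/36 + ... + 38/2 + 38/1 = 38·H_{38}.
H_{38} = 4.228, so E[T] = 160.660.

160.66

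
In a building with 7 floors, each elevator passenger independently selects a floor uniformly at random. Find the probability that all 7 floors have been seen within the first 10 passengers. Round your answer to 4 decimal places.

0.1049

By inclusion–exclusion over which floors are missing,
P(all seen) = Σ_{j=0}^{7} (-1)^j C(7,j)((7-j)/7)^10
= 1.00000 - 1.49841 + 0.72600 - 0.12992 + 0.00732 - 0.00008 + 0.00000 - 0.00000
= 0.10491.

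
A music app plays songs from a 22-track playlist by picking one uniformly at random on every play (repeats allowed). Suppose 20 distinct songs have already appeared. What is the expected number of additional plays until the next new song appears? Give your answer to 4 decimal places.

The number of plays until the next new song is geometric with success probability 2/22, so its mean is 22/2.
E = 22/2 = 11.00000.

11.0000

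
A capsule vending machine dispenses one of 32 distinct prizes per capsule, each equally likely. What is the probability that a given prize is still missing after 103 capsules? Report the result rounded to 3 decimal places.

On each capsule the fixed prize fails to appear with probability 31/32.
P(still missing after 103) = (31/32)^103 = 0.0380.

0.038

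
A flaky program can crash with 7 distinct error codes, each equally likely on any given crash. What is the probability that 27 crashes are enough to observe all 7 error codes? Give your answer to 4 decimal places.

0.8933

Let A_i be the event that error code i is missing after 27 crashes. By inclusion–exclusion on the A_i,
P(all seen) = Σ_{j=0}^{7} (-1)^j C(7,j)((7-j)/7)^27
= 1.00000 - 0.10903 + 0.00238 - 0.00001 + 0.00000 - 0.00000 + 0.00000 - 0.00000
= 0.89334.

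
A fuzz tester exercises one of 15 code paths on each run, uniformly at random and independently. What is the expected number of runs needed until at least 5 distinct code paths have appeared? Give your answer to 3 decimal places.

5.839

With k distinct code paths already seen, the next new one arrives after an expected 15/(15-k) runs.
Sum over k = 0,...,4: E = 15/15 + 15/14 + 15/13 + 15/12 + 15/11 = 5.8389.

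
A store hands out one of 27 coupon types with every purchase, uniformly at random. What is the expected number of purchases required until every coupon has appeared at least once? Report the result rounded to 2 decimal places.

After k distinct coupons have appeared, the next purchase gives a new one with probability (27-k)/27, so the expected wait for the (k+1)-th is 27/(27-k).
E[T] = 27/27 + 27/26 + 27/25 + ... + 27/2 + 27/1 = 27·H_{27}.
H_{27} = 3.891, so E[T] = 105.069.

105.07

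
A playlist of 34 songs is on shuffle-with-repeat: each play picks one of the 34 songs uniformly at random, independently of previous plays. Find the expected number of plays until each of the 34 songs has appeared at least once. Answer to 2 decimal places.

140.02

Split into phases: going from k distinct to k+1 distinct takes on average 34/(34-k) plays.
E[T] = 34/34 + 34/33 + 34/32 + ... + 34/2 + 34/1 = 34·H_{34}.
H_{34} = 4.118, so E[T] = 140.019.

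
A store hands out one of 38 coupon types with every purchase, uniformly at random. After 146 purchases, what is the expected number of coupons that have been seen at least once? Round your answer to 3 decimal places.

For each coupon, P(seen in 146 purchases) = 1 - (37/38)^146 = 0.9796.
By linearity of expectation, E[distinct seen] = 38·(1 - (37/38)^146) = 37.2258.

37.226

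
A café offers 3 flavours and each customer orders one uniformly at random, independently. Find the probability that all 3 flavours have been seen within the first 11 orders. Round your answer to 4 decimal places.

By inclusion–exclusion over which flavours are missing,
P(all seen) = Σ_{j=0}^{3} (-1)^j C(3,j)((3-j)/3)^11
= 1.00000 - 0.03468 + 0.00002 - 0.00000
= 0.96533.

0.9653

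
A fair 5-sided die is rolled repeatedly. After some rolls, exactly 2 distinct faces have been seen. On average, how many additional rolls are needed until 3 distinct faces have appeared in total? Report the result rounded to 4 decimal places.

From k distinct to k+1 distinct takes on average 5/(5-k) rolls.
Only the k = 2 term is needed: E = 5/3 = 1.66667.

1.6667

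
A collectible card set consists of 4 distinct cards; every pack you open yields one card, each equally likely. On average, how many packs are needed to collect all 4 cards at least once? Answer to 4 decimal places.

8.3333

After k distinct cards have appeared, the next pack gives a new one with probability (4-k)/4, so the expected wait for the (k+1)-th is 4/(4-k).
E[T] = 4/4 + 4/3 + 4/2 + 4/1 = 4·H_{4}.
H_{4} = 2.08333, so E[T] = 8.33333.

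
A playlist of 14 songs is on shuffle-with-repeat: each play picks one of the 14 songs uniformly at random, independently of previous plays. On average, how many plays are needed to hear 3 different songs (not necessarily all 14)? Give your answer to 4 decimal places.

With k distinct songs already seen, the next new one arrives after an expected 14/(14-k) plays.
Sum over k = 0,...,2: E = 14/14 + 14/13 + 14/12 = 3.24359.

3.2436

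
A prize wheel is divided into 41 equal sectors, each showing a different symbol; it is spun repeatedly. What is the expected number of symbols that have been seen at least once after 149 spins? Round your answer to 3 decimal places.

For each symbol, P(seen in 149 spins) = 1 - (40/41)^149 = 0.9748.
By linearity of expectation, E[distinct seen] = 41·(1 - (40/41)^149) = 39.9650.

39.965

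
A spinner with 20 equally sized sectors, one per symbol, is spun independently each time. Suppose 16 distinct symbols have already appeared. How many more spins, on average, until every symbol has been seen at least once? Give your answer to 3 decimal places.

41.667

With k distinct symbols already seen, the next new one takes an expected 20/(20-k) spins.
Sum over k = 16,...,19: E = 20/4 + 20/3 + 20/2 + 20/1 = 41.6667.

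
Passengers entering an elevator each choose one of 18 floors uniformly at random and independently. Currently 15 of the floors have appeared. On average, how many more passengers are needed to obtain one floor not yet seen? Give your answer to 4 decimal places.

6.0000

The number of passengers until the next new floor is geometric with success probability 3/18, so its mean is 18/3.
E = 18/3 = 6.00000.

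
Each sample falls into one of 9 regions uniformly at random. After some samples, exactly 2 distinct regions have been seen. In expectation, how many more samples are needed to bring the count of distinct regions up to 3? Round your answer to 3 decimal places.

1.286

From k distinct to k+1 distinct takes on average 9/(9-k) samples.
Only the k = 2 term is needed: E = 9/7 = 1.2857.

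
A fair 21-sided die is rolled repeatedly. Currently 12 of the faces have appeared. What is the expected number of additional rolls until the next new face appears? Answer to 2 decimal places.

The number of rolls until the next new face is geometric with success probability 9/21, so its mean is 21/9.
E = 21/9 = 2.333.

2.33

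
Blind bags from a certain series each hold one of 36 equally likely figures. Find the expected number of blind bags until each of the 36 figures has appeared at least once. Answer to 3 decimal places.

150.284

The wait to go from k to k+1 distinct figures is geometric with mean 36/(36-k).
E[T] = 36/36 + 36/35 + 36/34 + ... + 36/2 + 36/1 = 36·H_{36}.
H_{36} = 4.1746, so E[T] = 150.2841.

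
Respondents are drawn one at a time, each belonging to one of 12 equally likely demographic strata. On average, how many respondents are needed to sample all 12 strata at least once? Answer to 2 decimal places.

The wait to go from k to k+1 distinct strata is geometric with mean 12/(12-k).
E[T] = 12/12 + 12/11 + 12/10 + ... + 12/2 + 12/1 = 12·H_{12}.
H_{12} = 3.103, so E[T] = 37.239.

37.24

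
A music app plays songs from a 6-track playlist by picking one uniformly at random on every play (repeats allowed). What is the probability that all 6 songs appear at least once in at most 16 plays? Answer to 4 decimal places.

Let A_i be the event that song i is missing after 16 plays. By inclusion–exclusion on the A_i,
P(all seen) = Σ_{j=0}^{6} (-1)^j C(6,j)((6-j)/6)^16
= 1.00000 - 0.32453 + 0.02284 - 0.00031 + 0.00000 - 0.00000 + 0.00000
= 0.69800.

0.6980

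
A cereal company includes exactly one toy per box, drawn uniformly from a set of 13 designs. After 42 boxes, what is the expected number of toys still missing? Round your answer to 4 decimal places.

0.4507

For each toy, P(unseen after 42) = (12/13)^42 = 0.03467.
By linearity of expectation, E[unseen] = 13·(12/13)^42 = 0.45075.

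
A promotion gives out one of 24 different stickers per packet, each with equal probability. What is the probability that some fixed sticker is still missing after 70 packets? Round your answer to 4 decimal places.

Each packet misses the fixed sticker with probability (24-1)/24 = 23/24, independently.
P(still missing after 70) = (23/24)^70 = 0.05083.

0.0508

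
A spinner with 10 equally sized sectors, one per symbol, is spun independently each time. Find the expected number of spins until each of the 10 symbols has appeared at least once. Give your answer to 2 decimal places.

The wait to go from k to k+1 distinct symbols is geometric with mean 10/(10-k).
E[T] = 10/10 + 10/9 + 10/8 + ... + 10/2 + 10/1 = 10·H_{10}.
H_{10} = 2.929, so E[T] = 29.290.

29.29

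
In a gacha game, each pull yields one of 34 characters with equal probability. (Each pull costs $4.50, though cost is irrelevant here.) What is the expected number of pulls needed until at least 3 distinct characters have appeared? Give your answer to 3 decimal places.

Going from k to k+1 distinct takes a geometric number of pulls with mean 34/(34-k).
Sum over k = 0,...,2: E = 34/34 + 34/33 + 34/32 = 3.0928.

3.093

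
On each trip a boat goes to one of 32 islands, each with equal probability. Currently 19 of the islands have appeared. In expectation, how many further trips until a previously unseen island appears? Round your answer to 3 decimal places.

2.462

The number of trips until the next new island is geometric with success probability 13/32, so its mean is 32/13.
E = 32/13 = 2.4615.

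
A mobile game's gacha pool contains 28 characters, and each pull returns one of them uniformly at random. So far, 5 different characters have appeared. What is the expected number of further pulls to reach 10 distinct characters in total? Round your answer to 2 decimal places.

6.70

The wait to go from k to k+1 distinct characters is geometric with mean 28/(28-k).
Sum over k = 5,...,9: E = 28/23 + 28/22 + 28/21 + 28/20 + 28/19 = 6.697.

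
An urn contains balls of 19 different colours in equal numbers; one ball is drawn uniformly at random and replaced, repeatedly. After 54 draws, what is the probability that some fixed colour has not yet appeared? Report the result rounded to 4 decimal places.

0.0540

On each draw the fixed colour fails to appear with probability 18/19.
P(still missing after 54) = (18/19)^54 = 0.05395.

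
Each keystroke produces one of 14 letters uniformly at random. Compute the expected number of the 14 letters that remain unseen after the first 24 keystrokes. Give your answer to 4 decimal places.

2.3643

For each letter, P(unseen after 24) = (13/14)^24 = 0.16888.
By linearity of expectation, E[unseen] = 14·(13/14)^24 = 2.36426.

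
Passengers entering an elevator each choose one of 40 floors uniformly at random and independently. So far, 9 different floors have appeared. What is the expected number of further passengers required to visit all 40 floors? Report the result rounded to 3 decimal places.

The wait to go from k to k+1 distinct floors is geometric with mean 40/(40-k).
Sum over k = 9,...,39: E = 40/31 + 40/30 + 40/29 + ... + 40/2 + 40/1 = 161.0898.

161.090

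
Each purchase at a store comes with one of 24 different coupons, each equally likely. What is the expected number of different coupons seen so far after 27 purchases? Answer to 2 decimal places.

For each coupon, P(seen in 27 purchases) = 1 - (23/24)^27 = 0.683.
By linearity of expectation, E[distinct seen] = 24·(1 - (23/24)^27) = 16.394.

16.39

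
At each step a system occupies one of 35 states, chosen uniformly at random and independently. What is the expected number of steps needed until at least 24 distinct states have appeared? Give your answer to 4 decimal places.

Going from k to k+1 distinct takes a geometric number of steps with mean 35/(35-k).
Sum over k = 0,...,23: E = 35/35 + 35/34 + 35/33 + ... + 35/13 + 35/12 = 39.44164.

39.4416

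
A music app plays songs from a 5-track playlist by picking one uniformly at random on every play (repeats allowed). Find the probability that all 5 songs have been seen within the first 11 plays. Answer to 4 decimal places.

By inclusion–exclusion over which songs are missing,
P(all seen) = Σ_{j=0}^{5} (-1)^j C(5,j)((5-j)/5)^11
= 1.00000 - 0.42950 + 0.03628 - 0.00042 + 0.00000 - 0.00000
= 0.60636.

0.6064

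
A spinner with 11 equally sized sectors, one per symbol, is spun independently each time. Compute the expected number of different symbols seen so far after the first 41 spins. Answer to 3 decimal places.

10.779

For each symbol, P(seen in 41 spins) = 1 - (10/11)^41 = 0.9799.
By linearity of expectation, E[distinct seen] = 11·(1 - (10/11)^41) = 10.7791.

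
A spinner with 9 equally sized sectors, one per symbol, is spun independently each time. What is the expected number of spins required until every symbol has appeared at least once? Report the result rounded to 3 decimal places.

The wait to go from k to k+1 distinct symbols is geometric with mean 9/(9-k).
E[T] = 9/9 + 9/8 + 9/7 + ... + 9/2 + 9/1 = 9·H_{9}.
H_{9} = 2.8290, so E[T] = 25.4607.

25.461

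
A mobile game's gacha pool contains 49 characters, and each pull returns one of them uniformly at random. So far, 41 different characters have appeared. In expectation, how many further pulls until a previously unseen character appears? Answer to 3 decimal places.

6.125

Each pull yields a new character with probability (49-41)/49 = 8/49, so the wait is geometric with mean 49/8.
E = 49/8 = 6.1250.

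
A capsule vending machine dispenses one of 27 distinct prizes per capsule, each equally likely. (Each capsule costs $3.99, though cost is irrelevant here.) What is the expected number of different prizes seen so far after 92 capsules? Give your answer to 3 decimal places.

For each prize, P(seen in 92 capsules) = 1 - (26/27)^92 = 0.9689.
By linearity of expectation, E[distinct seen] = 27·(1 - (26/27)^92) = 26.1616.

26.162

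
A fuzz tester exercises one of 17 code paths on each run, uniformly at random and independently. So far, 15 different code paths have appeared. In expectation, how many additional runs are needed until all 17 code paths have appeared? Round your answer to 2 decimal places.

25.50

From k distinct to k+1 distinct takes on average 17/(17-k) runs.
Sum over k = 15,...,16: E = 17/2 + 17/1 = 25.500.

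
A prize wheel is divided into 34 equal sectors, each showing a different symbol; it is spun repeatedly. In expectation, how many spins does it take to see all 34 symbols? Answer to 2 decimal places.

The wait to go from k to k+1 distinct symbols is geometric with mean 34/(34-k).
E[T] = 34/34 + 34/33 + 34/32 + ... + 34/2 + 34/1 = 34·H_{34}.
H_{34} = 4.118, so E[T] = 140.019.

140.02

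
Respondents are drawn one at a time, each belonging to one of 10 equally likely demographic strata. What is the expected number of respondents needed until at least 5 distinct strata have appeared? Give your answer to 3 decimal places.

With k distinct strata already seen, the next new one arrives after an expected 10/(10-k) respondents.
Sum over k = 0,...,4: E = 10/10 + 10/9 + 10/8 + 10/7 + 10/6 = 6.4563.

6.456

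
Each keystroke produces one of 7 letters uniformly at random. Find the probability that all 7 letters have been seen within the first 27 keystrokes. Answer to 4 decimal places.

Let A_i be the event that letter i is missing after 27 keystrokes. By inclusion–exclusion on the A_i,
P(all seen) = Σ_{j=0}^{7} (-1)^j C(7,j)((7-j)/7)^27
= 1.00000 - 0.10903 + 0.00238 - 0.00001 + 0.00000 - 0.00000 + 0.00000 - 0.00000
= 0.89334.

0.8933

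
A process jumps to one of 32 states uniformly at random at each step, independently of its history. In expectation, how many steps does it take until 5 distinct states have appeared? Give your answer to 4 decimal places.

5.3452

Going from k to k+1 distinct takes a geometric number of steps with mean 32/(32-k).
Sum over k = 0,...,4: E = 32/32 + 32/31 + 32/30 + 32/29 + 32/28 = 5.34523.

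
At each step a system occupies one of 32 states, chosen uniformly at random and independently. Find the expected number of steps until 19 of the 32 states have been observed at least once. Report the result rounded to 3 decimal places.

28.108

Going from k to k+1 distinct takes a geometric number of steps with mean 32/(32-k).
Sum over k = 0,...,18: E = 32/32 + 32/31 + 32/30 + ... + 32/15 + 32/14 = 28.1076.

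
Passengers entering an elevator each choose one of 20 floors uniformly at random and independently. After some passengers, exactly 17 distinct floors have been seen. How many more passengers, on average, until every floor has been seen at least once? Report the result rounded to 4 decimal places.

36.6667

The wait to go from k to k+1 distinct floors is geometric with mean 20/(20-k).
Sum over k = 17,...,19: E = 20/3 + 20/2 + 20/1 = 36.66667.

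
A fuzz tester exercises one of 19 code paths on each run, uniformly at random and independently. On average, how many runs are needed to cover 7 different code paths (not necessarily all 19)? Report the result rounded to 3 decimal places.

With k distinct code paths already seen, the next new one arrives after an expected 19/(19-k) runs.
Sum over k = 0,...,6: E = 19/19 + 19/18 + 19/17 + ... + 19/14 + 19/13 = 8.4461.

8.446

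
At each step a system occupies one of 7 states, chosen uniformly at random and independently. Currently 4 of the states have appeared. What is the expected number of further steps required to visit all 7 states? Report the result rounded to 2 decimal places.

The wait to go from k to k+1 distinct states is geometric with mean 7/(7-k).
Sum over k = 4,...,6: E = 7/3 + 7/2 + 7/1 = 12.833.

12.83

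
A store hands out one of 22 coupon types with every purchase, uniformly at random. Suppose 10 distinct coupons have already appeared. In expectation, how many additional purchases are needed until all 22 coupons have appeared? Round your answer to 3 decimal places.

The wait to go from k to k+1 distinct coupons is geometric with mean 22/(22-k).
Sum over k = 10,...,21: E = 22/12 + 22/11 + 22/10 + ... + 22/2 + 22/1 = 68.2706.

68.271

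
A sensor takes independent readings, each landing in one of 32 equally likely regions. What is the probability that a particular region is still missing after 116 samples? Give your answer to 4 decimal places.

On each sample the fixed region fails to appear with probability 31/32.
P(still missing after 116) = (31/32)^116 = 0.02515.

0.0252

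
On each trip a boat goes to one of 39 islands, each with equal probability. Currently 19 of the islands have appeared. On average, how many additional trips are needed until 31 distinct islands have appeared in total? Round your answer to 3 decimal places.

From k distinct to k+1 distinct takes on average 39/(39-k) trips.
Sum over k = 19,...,30: E = 39/20 + 39/19 + 39/18 + ... + 39/10 + 39/9 = 34.3154.

34.315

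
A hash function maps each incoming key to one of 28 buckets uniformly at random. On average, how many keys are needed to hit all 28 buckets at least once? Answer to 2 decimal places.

109.96

Split into phases: going from k distinct to k+1 distinct takes on average 28/(28-k) keys.
E[T] = 28/28 + 28/27 + 28/26 + ... + 28/2 + 28/1 = 28·H_{28}.
H_{28} = 3.927, so E[T] = 109.961.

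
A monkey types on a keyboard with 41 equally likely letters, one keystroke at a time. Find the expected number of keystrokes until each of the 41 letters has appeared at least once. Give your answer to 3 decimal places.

After k distinct letters have appeared, the next keystroke gives a new one with probability (41-k)/41, so the expected wait for the (k+1)-th is 41/(41-k).
E[T] = 41/41 + 41/40 + 41/39 + ... + 41/2 + 41/1 = 41·H_{41}.
H_{41} = 4.3029, so E[T] = 176.4203.

176.420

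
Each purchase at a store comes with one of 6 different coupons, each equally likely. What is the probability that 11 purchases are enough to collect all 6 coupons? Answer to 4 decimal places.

0.3562

By inclusion–exclusion over which coupons are missing,
P(all seen) = Σ_{j=0}^{6} (-1)^j C(6,j)((6-j)/6)^11
= 1.00000 - 0.80753 + 0.17342 - 0.00977 + 0.00008 - 0.00000 + 0.00000
= 0.35621.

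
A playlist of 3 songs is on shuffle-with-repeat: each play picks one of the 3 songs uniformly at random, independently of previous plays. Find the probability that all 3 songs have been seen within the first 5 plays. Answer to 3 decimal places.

By inclusion–exclusion over which songs are missing,
P(all seen) = Σ_{j=0}^{3} (-1)^j C(3,j)((3-j)/3)^5
= 1.0000 - 0.3951 + 0.0123 - 0.0000
= 0.6173.

0.617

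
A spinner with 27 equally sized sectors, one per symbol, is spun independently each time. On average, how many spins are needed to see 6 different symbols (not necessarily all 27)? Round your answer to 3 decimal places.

6.645

Going from k to k+1 distinct takes a geometric number of spins with mean 27/(27-k).
Sum over k = 0,...,5: E = 27/27 + 27/26 + 27/25 + 27/24 + 27/23 + 27/22 = 6.6446.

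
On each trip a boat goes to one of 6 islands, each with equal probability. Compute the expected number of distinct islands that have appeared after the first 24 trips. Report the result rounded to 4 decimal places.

For each island, P(seen in 24 trips) = 1 - (5/6)^24 = 0.98742.
By linearity of expectation, E[distinct seen] = 6·(1 - (5/6)^24) = 5.92453.

5.9245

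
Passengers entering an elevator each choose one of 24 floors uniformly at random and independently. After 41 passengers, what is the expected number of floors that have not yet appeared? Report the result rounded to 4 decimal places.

For each floor, P(unseen after 41) = (23/24)^41 = 0.17465.
By linearity of expectation, E[unseen] = 24·(23/24)^41 = 4.19171.

4.1917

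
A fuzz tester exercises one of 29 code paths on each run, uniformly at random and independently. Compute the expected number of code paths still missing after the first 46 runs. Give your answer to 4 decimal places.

5.7724

For each code path, P(unseen after 46) = (28/29)^46 = 0.19905.
By linearity of expectation, E[unseen] = 29·(28/29)^46 = 5.77244.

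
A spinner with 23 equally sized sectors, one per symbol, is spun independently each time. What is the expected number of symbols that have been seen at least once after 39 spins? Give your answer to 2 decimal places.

18.94

For each symbol, P(seen in 39 spins) = 1 - (22/23)^39 = 0.823.
By linearity of expectation, E[distinct seen] = 23·(1 - (22/23)^39) = 18.937.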